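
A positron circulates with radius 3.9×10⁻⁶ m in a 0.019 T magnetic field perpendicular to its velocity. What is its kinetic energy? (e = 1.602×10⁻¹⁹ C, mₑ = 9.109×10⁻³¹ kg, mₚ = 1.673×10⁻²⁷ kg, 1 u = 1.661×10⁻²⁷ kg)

KE ≈ 7.7×10⁻²³ J

v = |q|Br/m, then KE = ½mv² = (qBr)²/(2m).
v = (1.602×10⁻¹⁹)(0.019)(3.9×10⁻⁶)/9.109×10⁻³¹ ≈ 1.303×10⁴ m/s.
KE = ½(9.109×10⁻³¹)(1.303×10⁴)² ≈ 7.7×10⁻²³ J.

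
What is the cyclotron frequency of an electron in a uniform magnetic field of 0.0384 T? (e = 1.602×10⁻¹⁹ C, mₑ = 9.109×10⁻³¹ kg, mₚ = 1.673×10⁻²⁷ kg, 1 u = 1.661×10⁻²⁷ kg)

f = |q|B/(2πm).
f = (1.602×10⁻¹⁹)(0.0384)/(2π·9.109×10⁻³¹) ≈ 1.07×10⁹ Hz.

f ≈ 1.07×10⁹ Hz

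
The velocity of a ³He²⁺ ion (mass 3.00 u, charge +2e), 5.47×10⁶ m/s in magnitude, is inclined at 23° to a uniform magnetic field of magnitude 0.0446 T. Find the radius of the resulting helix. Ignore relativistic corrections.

r ≈ 0.745 m

v⊥ = v sinθ = 5.47×10⁶·sin23° ≈ 2.137×10⁶ m/s.
r = m v⊥/(|q|B) = (4.983×10⁻²⁷)(2.137×10⁶)/((3.204×10⁻¹⁹)(0.0446)) ≈ 0.745 m.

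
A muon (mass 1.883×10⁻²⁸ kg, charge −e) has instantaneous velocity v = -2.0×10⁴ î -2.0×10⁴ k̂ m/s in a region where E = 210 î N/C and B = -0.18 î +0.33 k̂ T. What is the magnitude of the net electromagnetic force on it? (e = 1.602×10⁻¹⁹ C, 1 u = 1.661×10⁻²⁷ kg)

|F| ≈ 1.63×10⁻¹⁵ N

v×B = (0, 1.02×10⁴, 0) N/C.
E + v×B = (210, 1.02×10⁴, 0) N/C.
F = q(E + v×B) = (−1.602×10⁻¹⁹ C)·(210, 1.02×10⁴, 0) = (-3.36×10⁻¹⁷, -1.63×10⁻¹⁵, 0) N.
|F| = 1.63×10⁻¹⁵ N.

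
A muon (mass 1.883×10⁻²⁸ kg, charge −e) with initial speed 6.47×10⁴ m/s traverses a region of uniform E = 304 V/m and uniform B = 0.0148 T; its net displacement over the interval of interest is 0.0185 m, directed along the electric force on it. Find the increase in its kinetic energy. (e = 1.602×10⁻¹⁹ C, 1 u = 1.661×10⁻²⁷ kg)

ΔKE ≈ 9.01×10⁻¹⁹ J

The magnetic force is always ⟂ v and does no work; only the electric force changes KE.
ΔKE = F_E · d = |q|E d = (1.602×10⁻¹⁹)(304)(0.0185) ≈ 9.01×10⁻¹⁹ J.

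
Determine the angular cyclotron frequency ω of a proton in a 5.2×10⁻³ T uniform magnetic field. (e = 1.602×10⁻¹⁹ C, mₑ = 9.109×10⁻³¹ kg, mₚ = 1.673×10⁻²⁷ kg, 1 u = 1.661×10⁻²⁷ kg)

ω ≈ 5.0×10⁵ rad/s

ω = |q|B/m.
ω = (1.602×10⁻¹⁹)(5.2×10⁻³)/1.673×10⁻²⁷ ≈ 5.0×10⁵ rad/s.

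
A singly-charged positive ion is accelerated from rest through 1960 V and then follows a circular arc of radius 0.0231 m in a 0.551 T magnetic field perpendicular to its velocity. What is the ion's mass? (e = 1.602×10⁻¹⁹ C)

m ≈ 6.62×10⁻²⁷ kg

Combine |q|V = ½mv² and r = mv/(|q|B): eliminate v to get m = qB²r²/(2V).
m = (1.602×10⁻¹⁹)(0.551)²(0.0231)²/(2·1960) ≈ 6.62×10⁻²⁷ kg.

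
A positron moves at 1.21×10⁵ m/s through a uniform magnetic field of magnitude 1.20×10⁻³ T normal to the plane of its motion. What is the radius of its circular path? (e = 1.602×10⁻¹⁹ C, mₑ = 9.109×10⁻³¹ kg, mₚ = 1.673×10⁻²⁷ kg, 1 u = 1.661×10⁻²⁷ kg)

r ≈ 5.73×10⁻⁴ m

The magnetic force provides the centripetal force: |q|vB = mv²/r.
r = mv/(|q|B) = (9.109×10⁻³¹)(1.21×10⁵)/((1.602×10⁻¹⁹)(1.20×10⁻³)) ≈ 5.73×10⁻⁴ m.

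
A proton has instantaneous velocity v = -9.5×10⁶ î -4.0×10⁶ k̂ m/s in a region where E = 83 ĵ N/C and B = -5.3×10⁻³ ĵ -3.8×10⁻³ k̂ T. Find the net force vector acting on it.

v×B = (-2.12×10⁴, -3.61×10⁴, 5.04×10⁴) N/C.
E + v×B = (-2.12×10⁴, -3.60×10⁴, 5.04×10⁴) N/C.
F = q(E + v×B) = (1.602×10⁻¹⁹ C)·(-2.12×10⁴, -3.60×10⁴, 5.04×10⁴) = (-3.40×10⁻¹⁵, -5.77×10⁻¹⁵, 8.07×10⁻¹⁵) N.

F ≈ (-3.40×10⁻¹⁵, -5.77×10⁻¹⁵, 8.07×10⁻¹⁵) N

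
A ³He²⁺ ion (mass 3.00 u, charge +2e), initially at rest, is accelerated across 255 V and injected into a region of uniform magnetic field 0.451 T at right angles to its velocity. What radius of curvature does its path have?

Acceleration: |q|V = ½mv² ⇒ v = √(2|q|V/m) = √(2·3.204×10⁻¹⁹·255/4.983×10⁻²⁷) ≈ 1.811×10⁵ m/s.
In the field: r = mv/(|q|B) = (4.983×10⁻²⁷)(1.811×10⁵)/((3.204×10⁻¹⁹)(0.451)) ≈ 6.24×10⁻³ m.

r ≈ 6.24×10⁻³ m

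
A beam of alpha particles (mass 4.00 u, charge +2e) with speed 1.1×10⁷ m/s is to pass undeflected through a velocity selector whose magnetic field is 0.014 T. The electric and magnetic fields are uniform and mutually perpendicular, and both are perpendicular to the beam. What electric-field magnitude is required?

E = 1.5×10⁵ V/m

For straight-line motion qE = qvB, so E = vB.
E = 1.1×10⁷ × 0.014 = 1.5×10⁵ V/m.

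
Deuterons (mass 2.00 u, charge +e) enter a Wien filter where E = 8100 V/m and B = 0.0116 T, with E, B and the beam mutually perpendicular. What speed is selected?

Straight-line motion ⇒ electric and magnetic forces cancel, so E = vB.
v = E/B = 8100/0.0116 = 6.98×10⁵ m/s.
The result is independent of the particle's charge and mass.

v = 6.98×10⁵ m/s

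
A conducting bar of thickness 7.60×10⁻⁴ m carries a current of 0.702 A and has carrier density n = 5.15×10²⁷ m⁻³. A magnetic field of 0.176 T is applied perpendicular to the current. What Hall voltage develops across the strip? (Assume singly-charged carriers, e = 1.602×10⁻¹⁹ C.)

V_H = IB/(n e t).
V_H = (0.702)(0.176)/((5.15×10²⁷)(1.602×10⁻¹⁹)(7.60×10⁻⁴)) ≈ 1.97×10⁻⁷ V.

V_H ≈ 1.97×10⁻⁷ V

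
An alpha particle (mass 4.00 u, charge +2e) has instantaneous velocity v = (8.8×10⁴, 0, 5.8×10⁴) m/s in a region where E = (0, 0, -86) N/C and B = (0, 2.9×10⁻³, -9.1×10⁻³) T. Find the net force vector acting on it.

F ≈ (-5.39×10⁻¹⁷, 2.57×10⁻¹⁶, 5.42×10⁻¹⁷) N

v×B = (-168, 801, 255) N/C.
E + v×B = (-168, 801, 169) N/C.
F = q(E + v×B) = (3.204×10⁻¹⁹ C)·(-168, 801, 169) = (-5.39×10⁻¹⁷, 2.57×10⁻¹⁶, 5.42×10⁻¹⁷) N.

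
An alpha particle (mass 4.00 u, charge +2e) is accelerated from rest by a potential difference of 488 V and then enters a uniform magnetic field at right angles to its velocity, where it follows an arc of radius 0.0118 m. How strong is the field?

v = √(2|q|V/m) = √(2·3.204×10⁻¹⁹·488/6.644×10⁻²⁷) ≈ 2.169×10⁵ m/s.
B = mv/(|q|r) = (6.644×10⁻²⁷)(2.169×10⁵)/((3.204×10⁻¹⁹)(0.0118)) ≈ 0.381 T.

B ≈ 0.381 T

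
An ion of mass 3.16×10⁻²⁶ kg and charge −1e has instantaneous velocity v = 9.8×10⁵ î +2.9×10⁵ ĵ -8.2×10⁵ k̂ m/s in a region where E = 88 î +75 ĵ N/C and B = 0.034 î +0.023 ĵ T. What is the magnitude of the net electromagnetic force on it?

v×B = (1.89×10⁴, -2.79×10⁴, 1.27×10⁴) N/C.
E + v×B = (1.89×10⁴, -2.78×10⁴, 1.27×10⁴) N/C.
F = q(E + v×B) = (−1.602×10⁻¹⁹ C)·(1.89×10⁴, -2.78×10⁴, 1.27×10⁴) = (-3.04×10⁻¹⁵, 4.45×10⁻¹⁵, -2.03×10⁻¹⁵) N.
|F| = 5.76×10⁻¹⁵ N.

|F| ≈ 5.76×10⁻¹⁵ N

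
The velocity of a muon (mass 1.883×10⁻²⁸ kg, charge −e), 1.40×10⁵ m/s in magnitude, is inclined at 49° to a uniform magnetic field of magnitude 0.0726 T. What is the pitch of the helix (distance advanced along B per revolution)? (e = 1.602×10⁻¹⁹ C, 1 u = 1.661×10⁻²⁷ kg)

p ≈ 9.34×10⁻³ m

v∥ = v cosθ = 1.40×10⁵·cos49° ≈ 9.185×10⁴ m/s.
T = 2πm/(|q|B) = 2π(1.883×10⁻²⁸)/((1.602×10⁻¹⁹)(0.0726)) ≈ 1.017×10⁻⁷ s.
pitch = v∥ T = (9.185×10⁴)(1.017×10⁻⁷) ≈ 9.34×10⁻³ m.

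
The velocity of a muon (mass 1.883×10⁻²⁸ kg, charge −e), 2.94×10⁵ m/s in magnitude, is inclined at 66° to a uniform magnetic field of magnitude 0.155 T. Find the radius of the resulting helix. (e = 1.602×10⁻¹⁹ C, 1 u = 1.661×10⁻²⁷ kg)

r ≈ 2.04×10⁻³ m

v⊥ = v sinθ = 2.94×10⁵·sin66° ≈ 2.686×10⁵ m/s.
r = m v⊥/(|q|B) = (1.883×10⁻²⁸)(2.686×10⁵)/((1.602×10⁻¹⁹)(0.155)) ≈ 2.04×10⁻³ m.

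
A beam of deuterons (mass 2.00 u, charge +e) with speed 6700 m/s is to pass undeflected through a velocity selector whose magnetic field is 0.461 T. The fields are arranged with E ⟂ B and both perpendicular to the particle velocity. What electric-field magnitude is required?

For straight-line motion qE = qvB, so E = vB.
E = 6700 × 0.461 = 3090 V/m.

E = 3090 V/m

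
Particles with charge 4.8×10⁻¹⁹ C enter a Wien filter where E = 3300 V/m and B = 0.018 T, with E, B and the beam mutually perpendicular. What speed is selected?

v = 1.8×10⁵ m/s

Straight-line motion ⇒ electric and magnetic forces cancel, so E = vB.
v = E/B = 3300/0.018 = 1.8×10⁵ m/s.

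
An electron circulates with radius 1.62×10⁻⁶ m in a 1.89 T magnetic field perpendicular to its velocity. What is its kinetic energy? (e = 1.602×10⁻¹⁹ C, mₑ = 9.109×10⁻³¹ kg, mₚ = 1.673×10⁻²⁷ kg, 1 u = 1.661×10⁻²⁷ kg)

KE ≈ 1.32×10⁻¹⁹ J

v = |q|Br/m, then KE = ½mv² = (qBr)²/(2m).
v = (1.602×10⁻¹⁹)(1.89)(1.62×10⁻⁶)/9.109×10⁻³¹ ≈ 5.385×10⁵ m/s.
KE = ½(9.109×10⁻³¹)(5.385×10⁵)² ≈ 1.32×10⁻¹⁹ J.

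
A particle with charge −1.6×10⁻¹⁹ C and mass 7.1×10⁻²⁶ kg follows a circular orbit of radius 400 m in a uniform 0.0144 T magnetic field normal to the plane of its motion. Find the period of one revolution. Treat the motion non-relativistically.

The cyclotron period depends only on m, q, B: T = 2πm/(|q|B).
T = 2π(7.1×10⁻²⁶)/((1.6×10⁻¹⁹)(0.0144)) ≈ 1.94×10⁻⁴ s.

T ≈ 1.94×10⁻⁴ s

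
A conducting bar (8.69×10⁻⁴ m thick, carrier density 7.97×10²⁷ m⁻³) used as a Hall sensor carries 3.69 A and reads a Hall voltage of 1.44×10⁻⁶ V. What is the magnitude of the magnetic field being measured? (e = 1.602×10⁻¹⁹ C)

B ≈ 0.433 T

From V_H = IB/(n e t), B = V_H n e t / I.
B = (1.44×10⁻⁶)(7.97×10²⁷)(1.602×10⁻¹⁹)(8.69×10⁻⁴)/3.69 ≈ 0.433 T.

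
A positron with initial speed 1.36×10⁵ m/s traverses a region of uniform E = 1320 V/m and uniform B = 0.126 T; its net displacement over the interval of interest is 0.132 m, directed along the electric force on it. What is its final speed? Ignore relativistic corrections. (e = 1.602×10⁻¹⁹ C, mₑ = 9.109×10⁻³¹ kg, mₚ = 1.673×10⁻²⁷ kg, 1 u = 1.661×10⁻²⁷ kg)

B does no work; ΔKE = |q|E d.
½mv_f² = ½mv₀² + |q|Ed = ½(9.109×10⁻³¹)(1.36×10⁵)² + (1.602×10⁻¹⁹)(1320)(0.132) ≈ 8.424×10⁻²¹ J + 2.791×10⁻¹⁷ J ≈ 2.792×10⁻¹⁷ J.
v_f = √(2·2.792×10⁻¹⁷/9.109×10⁻³¹) ≈ 7.83×10⁶ m/s.

v_f ≈ 7.83×10⁶ m/s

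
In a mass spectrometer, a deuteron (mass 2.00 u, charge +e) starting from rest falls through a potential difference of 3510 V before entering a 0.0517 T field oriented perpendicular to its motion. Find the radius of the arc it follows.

r ≈ 0.233 m

Acceleration: |q|V = ½mv² ⇒ v = √(2|q|V/m) = √(2·1.602×10⁻¹⁹·3510/3.322×10⁻²⁷) ≈ 5.818×10⁵ m/s.
In the field: r = mv/(|q|B) = (3.322×10⁻²⁷)(5.818×10⁵)/((1.602×10⁻¹⁹)(0.0517)) ≈ 0.233 m.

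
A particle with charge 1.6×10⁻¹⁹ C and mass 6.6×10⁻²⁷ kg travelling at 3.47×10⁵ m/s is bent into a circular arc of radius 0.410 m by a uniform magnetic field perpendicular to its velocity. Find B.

B ≈ 0.0349 T

From |q|vB = mv²/r, B = mv/(|q|r).
B = (6.6×10⁻²⁷)(3.47×10⁵)/((1.6×10⁻¹⁹)(0.410)) ≈ 0.0349 T.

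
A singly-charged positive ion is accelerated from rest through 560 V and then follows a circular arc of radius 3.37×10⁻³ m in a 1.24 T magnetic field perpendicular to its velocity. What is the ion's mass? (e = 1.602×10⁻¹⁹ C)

m ≈ 2.50×10⁻²⁷ kg

Combine |q|V = ½mv² and r = mv/(|q|B): eliminate v to get m = qB²r²/(2V).
m = (1.602×10⁻¹⁹)(1.24)²(3.37×10⁻³)²/(2·560) ≈ 2.50×10⁻²⁷ kg.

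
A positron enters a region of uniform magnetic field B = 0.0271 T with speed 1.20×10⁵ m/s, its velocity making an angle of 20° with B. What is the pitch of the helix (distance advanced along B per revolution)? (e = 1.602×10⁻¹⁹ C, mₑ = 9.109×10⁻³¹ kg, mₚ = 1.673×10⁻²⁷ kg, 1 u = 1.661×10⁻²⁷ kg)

p ≈ 1.49×10⁻⁴ m

v∥ = v cosθ = 1.20×10⁵·cos20° ≈ 1.128×10⁵ m/s.
T = 2πm/(|q|B) = 2π(9.109×10⁻³¹)/((1.602×10⁻¹⁹)(0.0271)) ≈ 1.318×10⁻⁹ s.
pitch = v∥ T = (1.128×10⁵)(1.318×10⁻⁹) ≈ 1.49×10⁻⁴ m.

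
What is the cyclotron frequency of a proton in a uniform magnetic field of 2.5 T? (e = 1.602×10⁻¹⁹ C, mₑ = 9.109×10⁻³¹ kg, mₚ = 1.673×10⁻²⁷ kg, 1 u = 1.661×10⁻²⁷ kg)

f ≈ 3.8×10⁷ Hz

f = |q|B/(2πm).
f = (1.602×10⁻¹⁹)(2.5)/(2π·1.673×10⁻²⁷) ≈ 3.8×10⁷ Hz.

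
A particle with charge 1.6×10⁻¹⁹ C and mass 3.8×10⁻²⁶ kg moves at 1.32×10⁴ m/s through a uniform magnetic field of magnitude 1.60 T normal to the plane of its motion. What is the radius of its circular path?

The magnetic force provides the centripetal force: |q|vB = mv²/r.
r = mv/(|q|B) = (3.8×10⁻²⁶)(1.32×10⁴)/((1.6×10⁻¹⁹)(1.60)) ≈ 1.96×10⁻³ m.

r ≈ 1.96×10⁻³ m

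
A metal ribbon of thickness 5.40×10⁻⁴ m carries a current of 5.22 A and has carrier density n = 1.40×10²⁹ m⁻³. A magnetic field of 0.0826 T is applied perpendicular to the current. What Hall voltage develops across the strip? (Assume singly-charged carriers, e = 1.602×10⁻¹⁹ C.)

V_H = IB/(n e t).
V_H = (5.22)(0.0826)/((1.40×10²⁹)(1.602×10⁻¹⁹)(5.40×10⁻⁴)) ≈ 3.56×10⁻⁸ V.

V_H ≈ 3.56×10⁻⁸ V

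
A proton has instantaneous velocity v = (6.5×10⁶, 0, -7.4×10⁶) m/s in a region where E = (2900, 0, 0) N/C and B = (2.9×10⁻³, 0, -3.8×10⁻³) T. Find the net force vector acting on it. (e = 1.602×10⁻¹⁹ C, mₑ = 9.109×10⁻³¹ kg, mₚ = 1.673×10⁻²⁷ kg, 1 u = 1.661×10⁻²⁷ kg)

v×B = (0, 3240, 0) N/C.
E + v×B = (2900, 3240, 0) N/C.
F = q(E + v×B) = (1.602×10⁻¹⁹ C)·(2900, 3240, 0) = (4.65×10⁻¹⁶, 5.19×10⁻¹⁶, 0) N.

F ≈ (4.65×10⁻¹⁶, 5.19×10⁻¹⁶, 0) N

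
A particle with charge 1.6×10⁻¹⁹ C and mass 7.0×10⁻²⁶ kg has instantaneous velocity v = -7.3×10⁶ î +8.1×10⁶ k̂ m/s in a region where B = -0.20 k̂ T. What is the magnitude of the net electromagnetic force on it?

|F| ≈ 2.34×10⁻¹³ N

v×B = (0, -1.46×10⁶, 0) N/C.
F = q v×B = (1.6×10⁻¹⁹ C)·(0, -1.46×10⁶, 0) = (0, -2.34×10⁻¹³, 0) N.
|F| = 2.34×10⁻¹³ N.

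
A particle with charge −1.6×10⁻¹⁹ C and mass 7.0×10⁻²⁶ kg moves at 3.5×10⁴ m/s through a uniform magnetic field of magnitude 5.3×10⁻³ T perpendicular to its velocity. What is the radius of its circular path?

r ≈ 2.9 m

The magnetic force provides the centripetal force: |q|vB = mv²/r.
r = mv/(|q|B) = (7.0×10⁻²⁶)(3.5×10⁴)/((1.6×10⁻¹⁹)(5.3×10⁻³)) ≈ 2.9 m.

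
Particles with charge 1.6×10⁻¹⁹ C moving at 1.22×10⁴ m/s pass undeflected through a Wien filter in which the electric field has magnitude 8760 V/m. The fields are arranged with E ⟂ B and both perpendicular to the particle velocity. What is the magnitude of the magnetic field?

Balance of forces in the selector: qE = qvB ⇒ B = E/v.
B = 8760/1.22×10⁴ = 0.718 T.

B = 0.718 T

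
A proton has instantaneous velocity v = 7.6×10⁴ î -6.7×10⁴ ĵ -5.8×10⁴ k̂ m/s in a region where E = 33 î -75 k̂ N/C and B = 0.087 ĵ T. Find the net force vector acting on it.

F ≈ (8.14×10⁻¹⁶, 0, 1.05×10⁻¹⁵) N

v×B = (5050, 0, 6610) N/C.
E + v×B = (5080, 0, 6540) N/C.
F = q(E + v×B) = (1.602×10⁻¹⁹ C)·(5080, 0, 6540) = (8.14×10⁻¹⁶, 0, 1.05×10⁻¹⁵) N.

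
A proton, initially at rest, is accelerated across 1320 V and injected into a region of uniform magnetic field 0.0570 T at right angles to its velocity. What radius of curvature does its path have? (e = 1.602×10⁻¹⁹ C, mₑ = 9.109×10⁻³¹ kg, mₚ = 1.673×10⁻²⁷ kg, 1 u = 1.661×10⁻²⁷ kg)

Acceleration: |q|V = ½mv² ⇒ v = √(2|q|V/m) = √(2·1.602×10⁻¹⁹·1320/1.673×10⁻²⁷) ≈ 5.028×10⁵ m/s.
In the field: r = mv/(|q|B) = (1.673×10⁻²⁷)(5.028×10⁵)/((1.602×10⁻¹⁹)(0.0570)) ≈ 0.0921 m.

r ≈ 0.0921 m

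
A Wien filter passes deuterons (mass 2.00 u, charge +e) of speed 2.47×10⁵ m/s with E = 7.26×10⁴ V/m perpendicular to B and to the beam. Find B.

Balance of forces in the selector: qE = qvB ⇒ B = E/v.
B = 7.26×10⁴/2.47×10⁵ = 0.294 T.

B = 0.294 T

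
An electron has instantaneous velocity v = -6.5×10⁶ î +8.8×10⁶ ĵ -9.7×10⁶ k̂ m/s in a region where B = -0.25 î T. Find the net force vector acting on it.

F ≈ (0, -3.88×10⁻¹³, -3.52×10⁻¹³) N

v×B = (0, 2.42×10⁶, 2.20×10⁶) N/C.
F = q v×B = (−1.602×10⁻¹⁹ C)·(0, 2.42×10⁶, 2.20×10⁶) = (0, -3.88×10⁻¹³, -3.52×10⁻¹³) N.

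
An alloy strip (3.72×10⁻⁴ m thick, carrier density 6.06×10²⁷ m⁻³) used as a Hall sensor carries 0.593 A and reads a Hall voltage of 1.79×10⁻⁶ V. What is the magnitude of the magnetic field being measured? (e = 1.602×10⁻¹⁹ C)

B ≈ 1.09 T

From V_H = IB/(n e t), B = V_H n e t / I.
B = (1.79×10⁻⁶)(6.06×10²⁷)(1.602×10⁻¹⁹)(3.72×10⁻⁴)/0.593 ≈ 1.09 T.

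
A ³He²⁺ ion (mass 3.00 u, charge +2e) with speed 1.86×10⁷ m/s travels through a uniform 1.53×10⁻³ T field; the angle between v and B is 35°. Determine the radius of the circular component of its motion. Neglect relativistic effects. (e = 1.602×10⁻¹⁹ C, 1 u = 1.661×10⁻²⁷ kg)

r ≈ 108 m

v⊥ = v sinθ = 1.86×10⁷·sin35° ≈ 1.067×10⁷ m/s.
r = m v⊥/(|q|B) = (4.983×10⁻²⁷)(1.067×10⁷)/((3.204×10⁻¹⁹)(1.53×10⁻³)) ≈ 108 m.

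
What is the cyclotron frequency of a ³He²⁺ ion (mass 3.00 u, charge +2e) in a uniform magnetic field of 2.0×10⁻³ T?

f ≈ 2.0×10⁴ Hz

f = |q|B/(2πm).
f = (3.204×10⁻¹⁹)(2.0×10⁻³)/(2π·4.983×10⁻²⁷) ≈ 2.0×10⁴ Hz.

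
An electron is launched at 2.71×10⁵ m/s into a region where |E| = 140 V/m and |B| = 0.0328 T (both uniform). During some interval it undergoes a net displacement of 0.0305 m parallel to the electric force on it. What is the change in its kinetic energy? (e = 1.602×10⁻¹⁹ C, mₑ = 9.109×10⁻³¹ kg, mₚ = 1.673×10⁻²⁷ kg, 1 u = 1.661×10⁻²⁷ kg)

The magnetic force is always ⟂ v and does no work; only the electric force changes KE.
ΔKE = F_E · d = |q|E d = (1.602×10⁻¹⁹)(140)(0.0305) ≈ 6.84×10⁻¹⁹ J.

ΔKE ≈ 6.84×10⁻¹⁹ J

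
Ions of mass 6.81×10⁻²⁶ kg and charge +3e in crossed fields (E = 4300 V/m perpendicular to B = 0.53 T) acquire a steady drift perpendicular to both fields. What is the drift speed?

The steady drift has the magnetic force balancing the electric force, so v_d = E/B.
v_d = 4300/0.53 = 8100 m/s.

v_d ≈ 8100 m/s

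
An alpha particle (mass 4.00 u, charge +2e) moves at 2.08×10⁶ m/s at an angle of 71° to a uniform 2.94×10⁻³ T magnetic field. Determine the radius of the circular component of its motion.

v⊥ = v sinθ = 2.08×10⁶·sin71° ≈ 1.967×10⁶ m/s.
r = m v⊥/(|q|B) = (6.644×10⁻²⁷)(1.967×10⁶)/((3.204×10⁻¹⁹)(2.94×10⁻³)) ≈ 13.9 m.

r ≈ 13.9 m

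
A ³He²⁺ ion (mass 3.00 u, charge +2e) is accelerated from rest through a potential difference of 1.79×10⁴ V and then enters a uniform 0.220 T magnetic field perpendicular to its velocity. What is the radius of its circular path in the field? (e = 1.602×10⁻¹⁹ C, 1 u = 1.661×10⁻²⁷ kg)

Acceleration: |q|V = ½mv² ⇒ v = √(2|q|V/m) = √(2·3.204×10⁻¹⁹·1.79×10⁴/4.983×10⁻²⁷) ≈ 1.517×10⁶ m/s.
In the field: r = mv/(|q|B) = (4.983×10⁻²⁷)(1.517×10⁶)/((3.204×10⁻¹⁹)(0.220)) ≈ 0.107 m.

r ≈ 0.107 m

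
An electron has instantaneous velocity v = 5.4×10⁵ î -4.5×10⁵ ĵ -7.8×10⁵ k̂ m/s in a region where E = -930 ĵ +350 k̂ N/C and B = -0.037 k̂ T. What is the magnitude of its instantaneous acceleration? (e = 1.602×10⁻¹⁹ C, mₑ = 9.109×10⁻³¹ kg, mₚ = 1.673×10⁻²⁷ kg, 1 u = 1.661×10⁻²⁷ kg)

|a| ≈ 4.45×10¹⁵ m/s²

v×B = (1.66×10⁴, 2.00×10⁴, 0) N/C.
E + v×B = (1.66×10⁴, 1.90×10⁴, 350) N/C.
F = q(E + v×B) = (−1.602×10⁻¹⁹ C)·(1.66×10⁴, 1.90×10⁴, 350) = (-2.67×10⁻¹⁵, -3.05×10⁻¹⁵, -5.61×10⁻¹⁷) N.
|a| = |F|/m = 4.054×10⁻¹⁵/9.109×10⁻³¹ ≈ 4.45×10¹⁵ m/s².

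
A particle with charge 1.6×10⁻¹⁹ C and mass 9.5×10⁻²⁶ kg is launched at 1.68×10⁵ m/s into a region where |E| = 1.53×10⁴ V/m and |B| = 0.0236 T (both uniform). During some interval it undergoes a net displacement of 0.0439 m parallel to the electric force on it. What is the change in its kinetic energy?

The magnetic force is always ⟂ v and does no work; only the electric force changes KE.
ΔKE = F_E · d = |q|E d = (1.6×10⁻¹⁹)(1.53×10⁴)(0.0439) ≈ 1.07×10⁻¹⁶ J.

ΔKE ≈ 1.07×10⁻¹⁶ J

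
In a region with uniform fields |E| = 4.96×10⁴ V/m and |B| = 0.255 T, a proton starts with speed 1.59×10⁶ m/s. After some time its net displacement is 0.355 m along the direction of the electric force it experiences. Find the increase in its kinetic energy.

ΔKE ≈ 2.82×10⁻¹⁵ J

The magnetic force is always ⟂ v and does no work; only the electric force changes KE.
ΔKE = F_E · d = |q|E d = (1.602×10⁻¹⁹)(4.96×10⁴)(0.355) ≈ 2.82×10⁻¹⁵ J.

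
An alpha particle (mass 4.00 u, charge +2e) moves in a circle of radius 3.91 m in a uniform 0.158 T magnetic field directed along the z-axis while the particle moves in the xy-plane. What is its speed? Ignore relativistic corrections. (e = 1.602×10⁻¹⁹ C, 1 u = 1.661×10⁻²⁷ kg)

v ≈ 2.98×10⁷ m/s

From |q|vB = mv²/r, v = |q|Br/m.
v = (3.204×10⁻¹⁹)(0.158)(3.91)/6.644×10⁻²⁷ ≈ 2.98×10⁷ m/s.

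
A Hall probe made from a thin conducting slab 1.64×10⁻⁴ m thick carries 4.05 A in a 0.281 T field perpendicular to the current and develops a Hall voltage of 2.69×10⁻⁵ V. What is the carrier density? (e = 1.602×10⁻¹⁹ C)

n ≈ 1.61×10²⁷ m⁻³

From V_H = IB/(n e t), n = IB/(V_H e t).
n = (4.05)(0.281)/((2.69×10⁻⁵)(1.602×10⁻¹⁹)(1.64×10⁻⁴)) ≈ 1.61×10²⁷ m⁻³.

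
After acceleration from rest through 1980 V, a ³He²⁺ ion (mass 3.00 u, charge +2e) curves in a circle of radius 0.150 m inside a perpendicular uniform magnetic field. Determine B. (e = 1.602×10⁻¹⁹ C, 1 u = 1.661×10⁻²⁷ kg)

v = √(2|q|V/m) = √(2·3.204×10⁻¹⁹·1980/4.983×10⁻²⁷) ≈ 5.046×10⁵ m/s.
B = mv/(|q|r) = (4.983×10⁻²⁷)(5.046×10⁵)/((3.204×10⁻¹⁹)(0.150)) ≈ 0.0523 T.

B ≈ 0.0523 T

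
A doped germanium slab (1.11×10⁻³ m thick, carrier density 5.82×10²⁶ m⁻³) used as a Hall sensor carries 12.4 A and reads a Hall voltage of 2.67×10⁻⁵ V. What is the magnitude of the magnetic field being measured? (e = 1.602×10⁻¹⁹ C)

From V_H = IB/(n e t), B = V_H n e t / I.
B = (2.67×10⁻⁵)(5.82×10²⁶)(1.602×10⁻¹⁹)(1.11×10⁻³)/12.4 ≈ 0.223 T.

B ≈ 0.223 T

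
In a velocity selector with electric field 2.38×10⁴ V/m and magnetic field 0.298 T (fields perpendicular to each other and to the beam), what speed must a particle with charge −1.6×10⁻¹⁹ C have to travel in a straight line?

Straight-line motion ⇒ electric and magnetic forces cancel, so E = vB.
v = E/B = 2.38×10⁴/0.298 = 7.99×10⁴ m/s.

v = 7.99×10⁴ m/s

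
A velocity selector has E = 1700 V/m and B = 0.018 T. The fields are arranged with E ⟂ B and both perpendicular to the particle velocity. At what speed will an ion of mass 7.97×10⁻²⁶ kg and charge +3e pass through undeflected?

Straight-line motion ⇒ electric and magnetic forces cancel, so E = vB.
v = E/B = 1700/0.018 = 9.4×10⁴ m/s.
The result is independent of the particle's charge and mass.

v = 9.4×10⁴ m/s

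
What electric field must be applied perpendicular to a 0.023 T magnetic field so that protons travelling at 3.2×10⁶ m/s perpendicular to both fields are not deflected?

For straight-line motion qE = qvB, so E = vB.
E = 3.2×10⁶ × 0.023 = 7.4×10⁴ V/m.

E = 7.4×10⁴ V/m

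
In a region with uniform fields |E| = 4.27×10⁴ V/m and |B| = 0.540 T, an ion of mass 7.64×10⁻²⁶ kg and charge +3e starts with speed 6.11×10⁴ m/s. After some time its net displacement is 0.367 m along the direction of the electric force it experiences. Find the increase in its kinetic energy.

The magnetic force is always ⟂ v and does no work; only the electric force changes KE.
ΔKE = F_E · d = |q|E d = (4.806×10⁻¹⁹)(4.27×10⁴)(0.367) ≈ 7.53×10⁻¹⁵ J.

ΔKE ≈ 7.53×10⁻¹⁵ J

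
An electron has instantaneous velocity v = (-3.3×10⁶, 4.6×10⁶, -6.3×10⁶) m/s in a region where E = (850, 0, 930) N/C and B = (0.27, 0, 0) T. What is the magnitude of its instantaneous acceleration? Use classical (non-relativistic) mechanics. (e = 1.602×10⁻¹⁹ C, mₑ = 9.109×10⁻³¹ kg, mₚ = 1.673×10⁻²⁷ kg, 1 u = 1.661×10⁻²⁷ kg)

|a| ≈ 3.70×10¹⁷ m/s²

v×B = (0, -1.70×10⁶, -1.24×10⁶) N/C.
E + v×B = (850, -1.70×10⁶, -1.24×10⁶) N/C.
F = q(E + v×B) = (−1.602×10⁻¹⁹ C)·(850, -1.70×10⁶, -1.24×10⁶) = (-1.36×10⁻¹⁶, 2.73×10⁻¹³, 1.99×10⁻¹³) N.
|a| = |F|/m = 3.373×10⁻¹³/9.109×10⁻³¹ ≈ 3.70×10¹⁷ m/s².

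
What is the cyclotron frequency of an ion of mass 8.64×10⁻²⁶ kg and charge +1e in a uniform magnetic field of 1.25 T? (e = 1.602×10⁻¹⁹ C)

f = |q|B/(2πm).
f = (1.602×10⁻¹⁹)(1.25)/(2π·8.64×10⁻²⁶) ≈ 3.69×10⁵ Hz.

f ≈ 3.69×10⁵ Hz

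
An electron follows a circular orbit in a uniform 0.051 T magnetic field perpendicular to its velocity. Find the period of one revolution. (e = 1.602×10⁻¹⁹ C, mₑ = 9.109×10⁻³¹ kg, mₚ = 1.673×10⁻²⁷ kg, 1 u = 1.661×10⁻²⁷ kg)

The cyclotron period depends only on m, q, B: T = 2πm/(|q|B).
T = 2π(9.109×10⁻³¹)/((1.602×10⁻¹⁹)(0.051)) ≈ 7.0×10⁻¹⁰ s.

T ≈ 7.0×10⁻¹⁰ s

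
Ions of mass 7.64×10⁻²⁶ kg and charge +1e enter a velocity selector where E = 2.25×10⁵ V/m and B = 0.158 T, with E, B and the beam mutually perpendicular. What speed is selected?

Zero net Lorentz force requires |qE| = |q v×B|, i.e. E = vB.
v = E/B = 2.25×10⁵/0.158 = 1.42×10⁶ m/s.

v = 1.42×10⁶ m/s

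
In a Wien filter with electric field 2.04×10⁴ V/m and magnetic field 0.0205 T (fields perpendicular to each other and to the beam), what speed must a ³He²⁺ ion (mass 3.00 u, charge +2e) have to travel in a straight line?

v = 9.95×10⁵ m/s

Zero net Lorentz force requires |qE| = |q v×B|, i.e. E = vB.
v = E/B = 2.04×10⁴/0.0205 = 9.95×10⁵ m/s.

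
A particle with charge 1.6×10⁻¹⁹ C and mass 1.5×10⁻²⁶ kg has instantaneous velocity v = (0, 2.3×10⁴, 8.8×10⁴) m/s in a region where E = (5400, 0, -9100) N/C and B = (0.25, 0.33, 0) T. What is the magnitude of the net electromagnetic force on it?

v×B = (-2.90×10⁴, 2.20×10⁴, -5750) N/C.
E + v×B = (-2.36×10⁴, 2.20×10⁴, -1.48×10⁴) N/C.
F = q(E + v×B) = (1.6×10⁻¹⁹ C)·(-2.36×10⁴, 2.20×10⁴, -1.48×10⁴) = (-3.78×10⁻¹⁵, 3.52×10⁻¹⁵, -2.38×10⁻¹⁵) N.
|F| = 5.69×10⁻¹⁵ N.

|F| ≈ 5.69×10⁻¹⁵ N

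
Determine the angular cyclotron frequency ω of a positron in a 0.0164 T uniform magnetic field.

ω = |q|B/m.
ω = (1.602×10⁻¹⁹)(0.0164)/9.109×10⁻³¹ ≈ 2.88×10⁹ rad/s.

ω ≈ 2.88×10⁹ rad/s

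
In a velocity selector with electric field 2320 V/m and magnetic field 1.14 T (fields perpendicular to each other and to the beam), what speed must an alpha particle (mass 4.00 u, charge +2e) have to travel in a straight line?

v = 2040 m/s

Zero net Lorentz force requires |qE| = |q v×B|, i.e. E = vB.
v = E/B = 2320/1.14 = 2040 m/s.
The result is independent of the particle's charge and mass.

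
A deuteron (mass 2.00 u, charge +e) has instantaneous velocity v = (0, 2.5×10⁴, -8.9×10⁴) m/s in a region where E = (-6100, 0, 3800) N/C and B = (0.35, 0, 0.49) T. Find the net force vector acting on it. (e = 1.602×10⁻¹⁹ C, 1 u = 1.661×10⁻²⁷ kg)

v×B = (1.22×10⁴, -3.11×10⁴, -8750) N/C.
E + v×B = (6150, -3.11×10⁴, -4950) N/C.
F = q(E + v×B) = (1.602×10⁻¹⁹ C)·(6150, -3.11×10⁴, -4950) = (9.85×10⁻¹⁶, -4.99×10⁻¹⁵, -7.93×10⁻¹⁶) N.

F ≈ (9.85×10⁻¹⁶, -4.99×10⁻¹⁵, -7.93×10⁻¹⁶) N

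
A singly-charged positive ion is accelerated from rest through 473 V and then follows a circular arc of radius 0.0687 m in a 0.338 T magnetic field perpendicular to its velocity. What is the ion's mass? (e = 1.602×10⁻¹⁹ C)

m ≈ 9.13×10⁻²⁶ kg

Combine |q|V = ½mv² and r = mv/(|q|B): eliminate v to get m = qB²r²/(2V).
m = (1.602×10⁻¹⁹)(0.338)²(0.0687)²/(2·473) ≈ 9.13×10⁻²⁶ kg.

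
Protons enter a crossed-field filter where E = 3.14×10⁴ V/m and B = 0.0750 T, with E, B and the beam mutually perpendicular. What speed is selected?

v = 4.19×10⁵ m/s

Straight-line motion ⇒ electric and magnetic forces cancel, so E = vB.
v = E/B = 3.14×10⁴/0.0750 = 4.19×10⁵ m/s.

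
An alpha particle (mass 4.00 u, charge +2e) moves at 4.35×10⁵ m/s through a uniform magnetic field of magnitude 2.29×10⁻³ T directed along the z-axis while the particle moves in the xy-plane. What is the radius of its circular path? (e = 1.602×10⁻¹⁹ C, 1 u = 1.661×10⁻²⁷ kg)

The magnetic force provides the centripetal force: |q|vB = mv²/r.
r = mv/(|q|B) = (6.644×10⁻²⁷)(4.35×10⁵)/((3.204×10⁻¹⁹)(2.29×10⁻³)) ≈ 3.94 m.

r ≈ 3.94 m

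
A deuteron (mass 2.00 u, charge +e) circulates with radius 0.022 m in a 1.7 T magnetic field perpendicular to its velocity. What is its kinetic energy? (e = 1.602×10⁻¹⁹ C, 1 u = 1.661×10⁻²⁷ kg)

v = |q|Br/m, then KE = ½mv² = (qBr)²/(2m).
v = (1.602×10⁻¹⁹)(1.7)(0.022)/3.322×10⁻²⁷ ≈ 1.804×10⁶ m/s.
KE = ½(3.322×10⁻²⁷)(1.804×10⁶)² ≈ 5.4×10⁻¹⁵ J = 3.4×10⁴ eV.

KE ≈ 3.4×10⁴ eV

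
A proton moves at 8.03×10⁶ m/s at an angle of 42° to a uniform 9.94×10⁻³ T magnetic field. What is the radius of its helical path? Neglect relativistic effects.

v⊥ = v sinθ = 8.03×10⁶·sin42° ≈ 5.373×10⁶ m/s.
r = m v⊥/(|q|B) = (1.673×10⁻²⁷)(5.373×10⁶)/((1.602×10⁻¹⁹)(9.94×10⁻³)) ≈ 5.65 m.

r ≈ 5.65 m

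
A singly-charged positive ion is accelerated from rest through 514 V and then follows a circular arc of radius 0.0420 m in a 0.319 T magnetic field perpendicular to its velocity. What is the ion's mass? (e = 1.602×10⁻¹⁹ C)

m ≈ 2.80×10⁻²⁶ kg

Combine |q|V = ½mv² and r = mv/(|q|B): eliminate v to get m = qB²r²/(2V).
m = (1.602×10⁻¹⁹)(0.319)²(0.0420)²/(2·514) ≈ 2.80×10⁻²⁶ kg.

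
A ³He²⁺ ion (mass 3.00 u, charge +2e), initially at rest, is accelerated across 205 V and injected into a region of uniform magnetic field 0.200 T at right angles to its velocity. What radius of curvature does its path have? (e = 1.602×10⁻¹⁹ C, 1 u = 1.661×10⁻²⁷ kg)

r ≈ 0.0126 m

Acceleration: |q|V = ½mv² ⇒ v = √(2|q|V/m) = √(2·3.204×10⁻¹⁹·205/4.983×10⁻²⁷) ≈ 1.624×10⁵ m/s.
In the field: r = mv/(|q|B) = (4.983×10⁻²⁷)(1.624×10⁵)/((3.204×10⁻¹⁹)(0.200)) ≈ 0.0126 m.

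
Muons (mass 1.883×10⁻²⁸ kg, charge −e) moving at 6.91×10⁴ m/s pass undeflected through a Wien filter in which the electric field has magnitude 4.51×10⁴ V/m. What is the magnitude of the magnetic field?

Balance of forces in the selector: qE = qvB ⇒ B = E/v.
B = 4.51×10⁴/6.91×10⁴ = 0.653 T.

B = 0.653 T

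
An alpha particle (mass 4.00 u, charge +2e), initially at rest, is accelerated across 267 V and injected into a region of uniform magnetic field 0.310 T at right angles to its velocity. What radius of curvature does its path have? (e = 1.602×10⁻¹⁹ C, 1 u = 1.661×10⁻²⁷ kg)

r ≈ 0.0107 m

Acceleration: |q|V = ½mv² ⇒ v = √(2|q|V/m) = √(2·3.204×10⁻¹⁹·267/6.644×10⁻²⁷) ≈ 1.605×10⁵ m/s.
In the field: r = mv/(|q|B) = (6.644×10⁻²⁷)(1.605×10⁵)/((3.204×10⁻¹⁹)(0.310)) ≈ 0.0107 m.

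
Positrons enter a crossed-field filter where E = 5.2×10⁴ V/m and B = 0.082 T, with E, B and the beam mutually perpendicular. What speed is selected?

v = 6.3×10⁵ m/s

For undeflected motion the electric and magnetic forces balance: qE = qvB.
v = E/B = 5.2×10⁴/0.082 = 6.3×10⁵ m/s.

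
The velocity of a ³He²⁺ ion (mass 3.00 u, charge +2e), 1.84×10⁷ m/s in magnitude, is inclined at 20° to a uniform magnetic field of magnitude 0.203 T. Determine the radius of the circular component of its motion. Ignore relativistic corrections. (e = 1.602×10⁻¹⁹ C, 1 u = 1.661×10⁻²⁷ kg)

r ≈ 0.482 m

v⊥ = v sinθ = 1.84×10⁷·sin20° ≈ 6.293×10⁶ m/s.
r = m v⊥/(|q|B) = (4.983×10⁻²⁷)(6.293×10⁶)/((3.204×10⁻¹⁹)(0.203)) ≈ 0.482 m.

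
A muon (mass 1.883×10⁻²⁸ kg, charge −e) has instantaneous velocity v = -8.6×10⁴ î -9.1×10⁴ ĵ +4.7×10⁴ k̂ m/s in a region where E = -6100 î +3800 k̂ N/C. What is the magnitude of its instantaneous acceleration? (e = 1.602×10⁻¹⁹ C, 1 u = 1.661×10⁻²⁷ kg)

|a| ≈ 6.11×10¹² m/s²

Only an electric field acts, so F = qE = (−1.602×10⁻¹⁹ C)·(-6100, 0, 3800) = (9.77×10⁻¹⁶, 0, -6.09×10⁻¹⁶) N.
|a| = |F|/m = 1.151×10⁻¹⁵/1.883×10⁻²⁸ ≈ 6.11×10¹² m/s².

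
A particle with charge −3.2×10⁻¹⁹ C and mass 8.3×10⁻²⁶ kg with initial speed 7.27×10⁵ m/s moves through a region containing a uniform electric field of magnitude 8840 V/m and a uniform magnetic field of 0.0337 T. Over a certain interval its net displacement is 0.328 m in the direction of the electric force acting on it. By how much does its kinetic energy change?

The magnetic force is always ⟂ v and does no work; only the electric force changes KE.
ΔKE = F_E · d = |q|E d = (3.2×10⁻¹⁹)(8840)(0.328) ≈ 9.28×10⁻¹⁶ J.

ΔKE ≈ 9.28×10⁻¹⁶ J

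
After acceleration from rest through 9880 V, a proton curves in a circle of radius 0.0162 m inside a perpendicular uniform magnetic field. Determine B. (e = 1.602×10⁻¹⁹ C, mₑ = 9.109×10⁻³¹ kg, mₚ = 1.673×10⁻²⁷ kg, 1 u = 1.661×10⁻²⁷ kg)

v = √(2|q|V/m) = √(2·1.602×10⁻¹⁹·9880/1.673×10⁻²⁷) ≈ 1.376×10⁶ m/s.
B = mv/(|q|r) = (1.673×10⁻²⁷)(1.376×10⁶)/((1.602×10⁻¹⁹)(0.0162)) ≈ 0.887 T.

B ≈ 0.887 T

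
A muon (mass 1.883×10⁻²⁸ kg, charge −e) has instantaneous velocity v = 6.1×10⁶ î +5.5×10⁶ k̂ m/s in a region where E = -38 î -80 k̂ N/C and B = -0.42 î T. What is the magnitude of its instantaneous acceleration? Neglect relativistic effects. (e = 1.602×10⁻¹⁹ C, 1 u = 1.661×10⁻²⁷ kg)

v×B = (0, -2.31×10⁶, 0) N/C.
E + v×B = (-38.0, -2.31×10⁶, -80.0) N/C.
F = q(E + v×B) = (−1.602×10⁻¹⁹ C)·(-38.0, -2.31×10⁶, -80.0) = (6.09×10⁻¹⁸, 3.70×10⁻¹³, 1.28×10⁻¹⁷) N.
|a| = |F|/m = 3.701×10⁻¹³/1.883×10⁻²⁸ ≈ 1.97×10¹⁵ m/s².

|a| ≈ 1.97×10¹⁵ m/s²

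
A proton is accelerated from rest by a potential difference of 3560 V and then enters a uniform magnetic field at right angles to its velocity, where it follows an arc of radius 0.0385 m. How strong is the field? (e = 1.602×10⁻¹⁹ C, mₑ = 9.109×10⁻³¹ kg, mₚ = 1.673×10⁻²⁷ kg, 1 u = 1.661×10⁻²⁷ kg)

v = √(2|q|V/m) = √(2·1.602×10⁻¹⁹·3560/1.673×10⁻²⁷) ≈ 8.257×10⁵ m/s.
B = mv/(|q|r) = (1.673×10⁻²⁷)(8.257×10⁵)/((1.602×10⁻¹⁹)(0.0385)) ≈ 0.224 T.

B ≈ 0.224 T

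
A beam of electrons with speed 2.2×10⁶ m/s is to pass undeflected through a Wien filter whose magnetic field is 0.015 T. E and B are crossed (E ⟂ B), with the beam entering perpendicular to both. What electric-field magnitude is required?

For straight-line motion qE = qvB, so E = vB.
E = 2.2×10⁶ × 0.015 = 3.3×10⁴ V/m.

E = 3.3×10⁴ V/m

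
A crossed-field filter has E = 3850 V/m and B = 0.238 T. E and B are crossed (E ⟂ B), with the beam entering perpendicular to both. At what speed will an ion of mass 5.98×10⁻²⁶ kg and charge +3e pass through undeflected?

v = 1.62×10⁴ m/s

For undeflected motion the electric and magnetic forces balance: qE = qvB.
v = E/B = 3850/0.238 = 1.62×10⁴ m/s.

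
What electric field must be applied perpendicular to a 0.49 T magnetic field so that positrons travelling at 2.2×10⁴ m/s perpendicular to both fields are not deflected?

E = 1.1×10⁴ V/m

For straight-line motion qE = qvB, so E = vB.
E = 2.2×10⁴ × 0.49 = 1.1×10⁴ V/m.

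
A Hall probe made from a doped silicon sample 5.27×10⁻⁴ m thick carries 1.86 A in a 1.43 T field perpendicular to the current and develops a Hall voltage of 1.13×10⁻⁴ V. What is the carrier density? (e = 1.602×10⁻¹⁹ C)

From V_H = IB/(n e t), n = IB/(V_H e t).
n = (1.86)(1.43)/((1.13×10⁻⁴)(1.602×10⁻¹⁹)(5.27×10⁻⁴)) ≈ 2.79×10²⁶ m⁻³.

n ≈ 2.79×10²⁶ m⁻³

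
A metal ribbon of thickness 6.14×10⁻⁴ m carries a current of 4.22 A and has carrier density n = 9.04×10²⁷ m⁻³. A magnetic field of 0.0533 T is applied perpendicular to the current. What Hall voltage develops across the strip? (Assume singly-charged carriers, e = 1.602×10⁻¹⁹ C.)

V_H ≈ 2.53×10⁻⁷ V

V_H = IB/(n e t).
V_H = (4.22)(0.0533)/((9.04×10²⁷)(1.602×10⁻¹⁹)(6.14×10⁻⁴)) ≈ 2.53×10⁻⁷ V.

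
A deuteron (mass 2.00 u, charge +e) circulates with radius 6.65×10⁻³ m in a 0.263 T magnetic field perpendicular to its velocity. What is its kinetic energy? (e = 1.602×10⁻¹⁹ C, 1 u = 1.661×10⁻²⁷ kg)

v = |q|Br/m, then KE = ½mv² = (qBr)²/(2m).
v = (1.602×10⁻¹⁹)(0.263)(6.65×10⁻³)/3.322×10⁻²⁷ ≈ 8.434×10⁴ m/s.
KE = ½(3.322×10⁻²⁷)(8.434×10⁴)² ≈ 1.18×10⁻¹⁷ J = 73.8 eV.

KE ≈ 73.8 eV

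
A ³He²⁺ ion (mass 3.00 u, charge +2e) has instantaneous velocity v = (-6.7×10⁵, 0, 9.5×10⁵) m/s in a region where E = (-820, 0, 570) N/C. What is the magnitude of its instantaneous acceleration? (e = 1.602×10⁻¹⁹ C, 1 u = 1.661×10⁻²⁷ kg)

Only an electric field acts, so F = qE = (3.204×10⁻¹⁹ C)·(-820, 0, 570) = (-2.63×10⁻¹⁶, 0, 1.83×10⁻¹⁶) N.
|a| = |F|/m = 3.200×10⁻¹⁶/4.983×10⁻²⁷ ≈ 6.42×10¹⁰ m/s².

|a| ≈ 6.42×10¹⁰ m/s²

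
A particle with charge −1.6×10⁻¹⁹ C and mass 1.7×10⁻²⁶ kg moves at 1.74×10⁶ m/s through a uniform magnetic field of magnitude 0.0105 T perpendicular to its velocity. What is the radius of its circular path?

r ≈ 17.6 m

The magnetic force provides the centripetal force: |q|vB = mv²/r.
r = mv/(|q|B) = (1.7×10⁻²⁶)(1.74×10⁶)/((1.6×10⁻¹⁹)(0.0105)) ≈ 17.6 m.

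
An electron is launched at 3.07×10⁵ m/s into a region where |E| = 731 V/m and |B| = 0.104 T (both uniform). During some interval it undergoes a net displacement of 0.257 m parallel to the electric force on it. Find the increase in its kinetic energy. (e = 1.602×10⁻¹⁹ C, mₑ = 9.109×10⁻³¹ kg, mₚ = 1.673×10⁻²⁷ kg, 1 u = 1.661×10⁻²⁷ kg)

ΔKE ≈ 3.01×10⁻¹⁷ J

The magnetic force is always ⟂ v and does no work; only the electric force changes KE.
ΔKE = F_E · d = |q|E d = (1.602×10⁻¹⁹)(731)(0.257) ≈ 3.01×10⁻¹⁷ J.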